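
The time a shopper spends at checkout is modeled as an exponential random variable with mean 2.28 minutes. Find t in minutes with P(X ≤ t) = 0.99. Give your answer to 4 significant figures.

The rate is λ = 1/2.28 = 0.438596 per minute.
Set 1 − e^(−λt) = 0.99, so t = −ln(0.01)/λ = 4.6052/0.438596 ≈ 10.4998 minutes.

10.50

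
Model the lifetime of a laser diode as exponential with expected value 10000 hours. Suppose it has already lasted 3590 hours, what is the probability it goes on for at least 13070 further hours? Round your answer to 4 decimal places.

0.2706

The rate is λ = 1/10000 = 0.0001 per hour.
The exponential is memoryless, so the remaining time is again Exp(λ): the condition X > 3590 is irrelevant.
P(X > 13070) = e^(−1.307) ≈ 0.2706.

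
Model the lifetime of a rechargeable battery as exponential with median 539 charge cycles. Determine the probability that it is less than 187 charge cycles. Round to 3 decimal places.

0.214

For an exponential, median = ln(2)/λ, so λ = ln 2 / 539 = 0.00128599 per charge cycle.
P(X ≤ 187) = 1 − e^(−λ·187) = 1 − e^(−0.24048) ≈ 0.214.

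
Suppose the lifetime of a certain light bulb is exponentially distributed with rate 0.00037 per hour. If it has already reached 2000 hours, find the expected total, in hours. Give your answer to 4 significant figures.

By memorylessness, E[X | X > 2000] = 2000 + 1/λ = 2000 + 2702.7 = 4702.7 hours.

4703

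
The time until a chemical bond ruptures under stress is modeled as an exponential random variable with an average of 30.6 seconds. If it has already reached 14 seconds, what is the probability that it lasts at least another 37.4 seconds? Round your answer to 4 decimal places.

The rate is λ = 1/30.6 = 0.0326797 per second.
The exponential is memoryless, so the remaining time is again Exp(λ): the condition X > 14 is irrelevant.
P(X > 37.4) = e^(−1.2222) ≈ 0.2946.

0.2946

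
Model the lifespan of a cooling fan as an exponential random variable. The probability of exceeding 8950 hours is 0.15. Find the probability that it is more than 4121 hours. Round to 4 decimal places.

0.4175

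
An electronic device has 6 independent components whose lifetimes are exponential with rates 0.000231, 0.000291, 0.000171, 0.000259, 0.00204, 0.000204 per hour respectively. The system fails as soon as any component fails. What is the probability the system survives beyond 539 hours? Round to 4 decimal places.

The time to first failure is exponential with rate Σλ = 0.000231 + 0.000291 + 0.000171 + 0.000259 + 0.00204 + 0.000204 = 0.003196.
P(min > 539) = e^(−0.003196·539) = e^(−1.7226) ≈ 0.1786.

0.1786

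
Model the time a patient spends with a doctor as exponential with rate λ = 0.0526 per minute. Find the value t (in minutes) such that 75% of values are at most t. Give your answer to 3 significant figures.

Set 1 − e^(−λt) = 0.75, so t = −ln(0.25)/λ = 1.3863/0.0526 ≈ 26.3554 minutes.

26.4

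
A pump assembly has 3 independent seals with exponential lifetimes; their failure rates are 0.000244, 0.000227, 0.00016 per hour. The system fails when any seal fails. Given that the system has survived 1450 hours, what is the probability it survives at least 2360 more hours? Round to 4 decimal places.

0.2256

Time to first failure ~ Exp(Σλ) with Σλ = 0.000631.
By memorylessness, P(T > 1450+2360 | T > 1450) = P(T > 2360) = e^(−0.000631·2360) ≈ 0.2256.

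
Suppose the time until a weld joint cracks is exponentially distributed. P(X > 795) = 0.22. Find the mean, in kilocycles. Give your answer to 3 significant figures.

e^(−λ·795) = 0.22 ⇒ λ = −ln(0.22)/795 = 0.00190456.
Mean = 1/λ = 525.055 kilocycles.

525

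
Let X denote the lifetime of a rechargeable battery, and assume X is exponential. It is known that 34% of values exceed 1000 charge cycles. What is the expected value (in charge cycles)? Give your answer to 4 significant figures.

e^(−λ·1000) = 0.34 ⇒ λ = −ln(0.34)/1000 = 0.00107881.
Mean = 1/λ = 926.948 charge cycles.

926.9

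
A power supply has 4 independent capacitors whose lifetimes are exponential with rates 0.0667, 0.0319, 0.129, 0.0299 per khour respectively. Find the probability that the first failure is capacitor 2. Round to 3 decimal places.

The time to first failure is exponential with rate Σλ = 0.0667 + 0.0319 + 0.129 + 0.0299 = 0.2575.
P(capacitor 2 first) = λ_2/Σλ = 0.0319/0.2575 ≈ 0.124.

0.124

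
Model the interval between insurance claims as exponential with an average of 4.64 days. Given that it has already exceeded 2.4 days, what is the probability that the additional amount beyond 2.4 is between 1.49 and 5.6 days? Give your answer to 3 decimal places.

The rate is λ = 1/4.64 = 0.215517 per day.
Memoryless: the residual past 2.4 is again Exp(λ).
P(1.49 < residual < 5.6) = e^(−λ·1.49) − e^(−λ·5.6) = 0.72534 − 0.29912 ≈ 0.426.

0.426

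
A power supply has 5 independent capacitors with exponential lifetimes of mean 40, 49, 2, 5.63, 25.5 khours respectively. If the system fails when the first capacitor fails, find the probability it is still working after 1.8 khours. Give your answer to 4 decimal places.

0.2536

The first failure time is exponential with rate Σλ_i = 1/40 + 1/49 + 1/2 + 1/5.63 + 1/25.5 = 0.762244 per khour.
P(min > 1.8) = e^(−0.762244·1.8) = e^(−1.372) ≈ 0.2536.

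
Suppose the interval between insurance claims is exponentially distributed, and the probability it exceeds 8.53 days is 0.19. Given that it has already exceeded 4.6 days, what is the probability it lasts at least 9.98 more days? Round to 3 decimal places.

From e^(−λ·8.53) = 0.19, λ = −ln(0.19)/8.53 = 0.194693.
Memoryless: P(X > 4.6+9.98 | X > 4.6) = P(X > 9.98) = e^(−0.194693·9.98) ≈ 0.143.

0.143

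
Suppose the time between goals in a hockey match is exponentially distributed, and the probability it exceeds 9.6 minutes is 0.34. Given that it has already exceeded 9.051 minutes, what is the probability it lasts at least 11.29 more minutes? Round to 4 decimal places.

0.2812

From e^(−λ·9.6) = 0.34, λ = −ln(0.34)/9.6 = 0.112376.
Memoryless: P(X > 9.051+11.29 | X > 9.051) = P(X > 11.29) = e^(−0.112376·11.29) ≈ 0.2812.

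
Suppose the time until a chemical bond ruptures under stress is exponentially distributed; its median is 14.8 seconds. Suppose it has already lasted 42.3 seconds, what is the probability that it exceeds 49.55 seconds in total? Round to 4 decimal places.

0.7121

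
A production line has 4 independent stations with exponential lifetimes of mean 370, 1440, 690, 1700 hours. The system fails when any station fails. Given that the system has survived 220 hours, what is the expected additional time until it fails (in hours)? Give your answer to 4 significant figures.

First-failure rate Σλ = 1/370 + 1/1440 + 1/690 + 1/1700 = 0.00543466.
By memorylessness the expected residual is 1/Σλ = 184.004 hours, regardless of the 220 already elapsed.

184.0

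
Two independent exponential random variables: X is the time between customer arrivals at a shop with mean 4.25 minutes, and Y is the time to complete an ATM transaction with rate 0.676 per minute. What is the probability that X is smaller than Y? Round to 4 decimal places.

0.2582

λ_1 = 1/4.25 = 0.235294, λ_2 = 0.676.
For independent exponentials, P(X < Y) = λ_1/(λ_1+λ_2) = 0.235294/0.911294 ≈ 0.2582.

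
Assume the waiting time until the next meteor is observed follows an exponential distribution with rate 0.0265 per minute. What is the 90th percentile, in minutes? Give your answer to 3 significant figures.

Set 1 − e^(−λt) = 0.9, so t = −ln(0.1)/λ = 2.3026/0.0265 ≈ 86.89 minutes.

86.9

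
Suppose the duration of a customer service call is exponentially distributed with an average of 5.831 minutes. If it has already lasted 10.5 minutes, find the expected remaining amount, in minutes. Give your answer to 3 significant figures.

The rate is λ = 1/5.831 = 0.171497 per minute.
By memorylessness, the remaining amount past any threshold is again Exp(λ) with mean 1/λ = 5.831 minutes.

5.83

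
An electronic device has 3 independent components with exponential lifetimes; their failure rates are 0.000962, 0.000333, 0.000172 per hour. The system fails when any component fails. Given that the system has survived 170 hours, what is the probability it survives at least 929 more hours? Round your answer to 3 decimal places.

0.256

Time to first failure ~ Exp(Σλ) with Σλ = 0.001467.
By memorylessness, P(T > 170+929 | T > 170) = P(T > 929) = e^(−0.001467·929) ≈ 0.256.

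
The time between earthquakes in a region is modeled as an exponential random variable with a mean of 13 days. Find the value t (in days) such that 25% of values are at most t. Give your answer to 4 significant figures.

The rate is λ = 1/13 = 0.0769231 per day.
Set 1 − e^(−λt) = 0.25, so t = −ln(0.75)/λ = 0.28768/0.0769231 ≈ 3.73987 days.

3.740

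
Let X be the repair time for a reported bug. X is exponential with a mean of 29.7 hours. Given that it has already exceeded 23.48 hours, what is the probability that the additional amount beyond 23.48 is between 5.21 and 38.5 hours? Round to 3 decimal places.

0.566

The rate is λ = 1/29.7 = 0.03367 per hour.
Memoryless: the residual past 23.48 is again Exp(λ).
P(5.21 < residual < 38.5) = e^(−λ·5.21) − e^(−λ·38.5) = 0.83910 − 0.27354 ≈ 0.566.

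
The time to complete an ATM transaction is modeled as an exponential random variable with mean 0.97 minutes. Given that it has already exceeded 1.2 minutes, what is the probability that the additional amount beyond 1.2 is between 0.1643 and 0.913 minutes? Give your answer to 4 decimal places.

0.4540

The rate is λ = 1/0.97 = 1.03093 per minute.
Memoryless: the residual past 1.2 is again Exp(λ).
P(0.1643 < residual < 0.913) = e^(−λ·0.1643) − e^(−λ·0.913) = 0.84419 − 0.39014 ≈ 0.4540.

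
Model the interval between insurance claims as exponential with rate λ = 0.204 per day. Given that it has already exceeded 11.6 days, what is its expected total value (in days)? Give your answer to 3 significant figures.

16.5

By memorylessness, E[X | X > 11.6] = 11.6 + 1/λ = 11.6 + 4.90196 = 16.502 days.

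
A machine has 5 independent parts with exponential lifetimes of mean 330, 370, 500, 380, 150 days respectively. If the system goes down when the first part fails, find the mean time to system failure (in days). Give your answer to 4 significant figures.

58.72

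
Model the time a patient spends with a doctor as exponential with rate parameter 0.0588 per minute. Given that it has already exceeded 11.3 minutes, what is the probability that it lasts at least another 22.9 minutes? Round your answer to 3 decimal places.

0.260

By the memoryless property, P(X > 11.3+22.9 | X > 11.3) = P(X > 22.9).
P(X > 22.9) = e^(−1.3465) ≈ 0.260.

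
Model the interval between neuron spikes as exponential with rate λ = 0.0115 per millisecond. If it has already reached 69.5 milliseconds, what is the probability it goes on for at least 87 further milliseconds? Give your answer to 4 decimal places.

By the memoryless property, P(X > 69.5+87 | X > 69.5) = P(X > 87).
P(X > 87) = e^(−1.0005) ≈ 0.3677.

0.3677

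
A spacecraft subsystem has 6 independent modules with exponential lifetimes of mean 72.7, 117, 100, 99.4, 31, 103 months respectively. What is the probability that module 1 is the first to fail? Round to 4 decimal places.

Rates: λ_i = 1/mean_i → 0.0137552, 0.00854701, 0.01, 0.0100604, 0.0322581, 0.00970874; Σλ = 0.0843293.
P(module 1 first) = λ_1/Σλ = 0.0137552/0.0843293 ≈ 0.1631.

0.1631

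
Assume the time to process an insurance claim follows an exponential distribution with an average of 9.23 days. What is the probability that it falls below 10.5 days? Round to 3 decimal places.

0.679

The rate is λ = 1/9.23 = 0.108342 per day.
P(X ≤ 10.5) = 1 − e^(−λ·10.5) = 1 − e^(−1.1376) ≈ 0.679.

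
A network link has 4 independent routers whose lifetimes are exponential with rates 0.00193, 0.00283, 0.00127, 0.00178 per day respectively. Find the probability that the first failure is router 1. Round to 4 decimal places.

0.2471

The time to first failure is exponential with rate Σλ = 0.00193 + 0.00283 + 0.00127 + 0.00178 = 0.00781.
P(router 1 first) = λ_1/Σλ = 0.00193/0.00781 ≈ 0.2471.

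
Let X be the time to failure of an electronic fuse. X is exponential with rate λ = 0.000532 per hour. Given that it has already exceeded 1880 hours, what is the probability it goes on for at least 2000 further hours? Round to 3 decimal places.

0.345

The exponential is memoryless, so the remaining time is again Exp(λ): the condition X > 1880 is irrelevant.
P(X > 2000) = e^(−1.064) ≈ 0.345.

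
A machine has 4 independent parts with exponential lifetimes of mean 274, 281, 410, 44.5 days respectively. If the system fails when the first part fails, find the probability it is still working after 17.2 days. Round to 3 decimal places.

The first failure time is exponential with rate Σλ_i = 1/274 + 1/281 + 1/410 + 1/44.5 = 0.0321193 per day.
P(min > 17.2) = e^(−0.0321193·17.2) = e^(−0.55245) ≈ 0.576.

0.576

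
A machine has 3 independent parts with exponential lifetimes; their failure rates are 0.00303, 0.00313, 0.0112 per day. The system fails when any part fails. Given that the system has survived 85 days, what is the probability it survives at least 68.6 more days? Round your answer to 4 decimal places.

0.3039

Time to first failure ~ Exp(Σλ) with Σλ = 0.01736.
By memorylessness, P(T > 85+68.6 | T > 85) = P(T > 68.6) = e^(−0.01736·68.6) ≈ 0.3039.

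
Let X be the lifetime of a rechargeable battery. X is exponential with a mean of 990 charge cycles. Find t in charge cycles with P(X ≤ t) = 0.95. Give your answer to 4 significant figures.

The rate is λ = 1/990 = 0.0010101 per charge cycle.
Set 1 − e^(−λt) = 0.95, so t = −ln(0.05)/λ = 2.9957/0.0010101 ≈ 2965.77 charge cycles.

2966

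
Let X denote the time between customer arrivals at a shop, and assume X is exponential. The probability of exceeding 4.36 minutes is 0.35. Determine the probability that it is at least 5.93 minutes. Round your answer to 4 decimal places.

e^(−λ·4.36) = 0.35 ⇒ λ = −ln(0.35)/4.36 = 0.240785.
P(X > 5.93) = e^(−0.240785·5.93) = e^(−1.4279) ≈ 0.2398.

0.2398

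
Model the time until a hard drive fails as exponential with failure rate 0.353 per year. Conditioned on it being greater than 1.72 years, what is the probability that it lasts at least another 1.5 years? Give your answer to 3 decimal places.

By the memoryless property, P(X > 1.72+1.5 | X > 1.72) = P(X > 1.5).
P(X > 1.5) = e^(−0.5295) ≈ 0.589.

0.589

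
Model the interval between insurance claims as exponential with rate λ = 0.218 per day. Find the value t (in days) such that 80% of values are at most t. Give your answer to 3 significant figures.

Set 1 − e^(−λt) = 0.8, so t = −ln(0.2)/λ = 1.6094/0.218 ≈ 7.38274 days.

7.38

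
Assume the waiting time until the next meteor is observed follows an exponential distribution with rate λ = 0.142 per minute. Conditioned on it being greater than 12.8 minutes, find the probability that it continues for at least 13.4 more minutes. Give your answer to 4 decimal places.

By the memoryless property, P(X > 12.8+13.4 | X > 12.8) = P(X > 13.4).
P(X > 13.4) = e^(−1.9028) ≈ 0.1492.

0.1492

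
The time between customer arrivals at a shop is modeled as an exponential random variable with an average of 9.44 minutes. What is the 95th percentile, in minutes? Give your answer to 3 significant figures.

The rate is λ = 1/9.44 = 0.105932 per minute.
Set 1 − e^(−λt) = 0.95, so t = −ln(0.05)/λ = 2.9957/0.105932 ≈ 28.2797 minutes.

28.3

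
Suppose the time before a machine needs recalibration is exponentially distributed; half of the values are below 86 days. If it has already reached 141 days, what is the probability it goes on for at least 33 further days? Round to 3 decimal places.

For an exponential, median = ln(2)/λ, so λ = ln 2 / 86 = 0.00805985 per day.
P(X > s+t | X > s) = e^(−λ(s+t))/e^(−λs) = e^(−λt), independent of s = 141.
P(X > 33) = e^(−0.26598) ≈ 0.766.

0.766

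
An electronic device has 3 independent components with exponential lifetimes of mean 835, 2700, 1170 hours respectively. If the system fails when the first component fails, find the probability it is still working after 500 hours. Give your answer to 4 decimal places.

0.2978

The first failure time is exponential with rate Σλ_i = 1/835 + 1/2700 + 1/1170 = 0.00242268 per hour.
P(min > 500) = e^(−0.00242268·500) = e^(−1.2113) ≈ 0.2978.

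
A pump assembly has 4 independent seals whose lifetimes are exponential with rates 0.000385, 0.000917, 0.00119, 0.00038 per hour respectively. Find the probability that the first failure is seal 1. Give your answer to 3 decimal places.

0.134

The time to first failure is exponential with rate Σλ = 0.000385 + 0.000917 + 0.00119 + 0.00038 = 0.002872.
P(seal 1 first) = λ_1/Σλ = 0.000385/0.002872 ≈ 0.134.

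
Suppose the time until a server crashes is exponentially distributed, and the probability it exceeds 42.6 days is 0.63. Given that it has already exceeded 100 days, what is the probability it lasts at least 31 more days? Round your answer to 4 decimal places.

From e^(−λ·42.6) = 0.63, λ = −ln(0.63)/42.6 = 0.0108459.
Memoryless: P(X > 100+31 | X > 100) = P(X > 31) = e^(−0.0108459·31) ≈ 0.7145.

0.7145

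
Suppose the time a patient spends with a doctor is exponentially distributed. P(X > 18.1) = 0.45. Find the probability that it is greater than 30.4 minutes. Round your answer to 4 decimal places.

0.2615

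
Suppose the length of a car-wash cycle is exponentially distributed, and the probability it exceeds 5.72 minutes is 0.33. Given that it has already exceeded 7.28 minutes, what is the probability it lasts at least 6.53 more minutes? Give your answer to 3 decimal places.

0.282

From e^(−λ·5.72) = 0.33, λ = −ln(0.33)/5.72 = 0.193822.
Memoryless: P(X > 7.28+6.53 | X > 7.28) = P(X > 6.53) = e^(−0.193822·6.53) ≈ 0.282.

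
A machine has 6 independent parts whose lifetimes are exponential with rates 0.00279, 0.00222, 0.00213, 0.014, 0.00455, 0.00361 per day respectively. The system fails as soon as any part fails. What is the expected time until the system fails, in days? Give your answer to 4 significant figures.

The time to first failure is exponential with rate Σλ = 0.00279 + 0.00222 + 0.00213 + 0.014 + 0.00455 + 0.00361 = 0.0293.
E[min] = 1/Σλ = 1/0.0293 = 34.1297 days.

34.13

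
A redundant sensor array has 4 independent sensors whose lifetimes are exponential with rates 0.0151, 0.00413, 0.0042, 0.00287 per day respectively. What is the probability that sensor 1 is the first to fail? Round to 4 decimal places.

The time to first failure is exponential with rate Σλ = 0.0151 + 0.00413 + 0.0042 + 0.00287 = 0.0263.
P(sensor 1 first) = λ_1/Σλ = 0.0151/0.0263 ≈ 0.5741.

0.5741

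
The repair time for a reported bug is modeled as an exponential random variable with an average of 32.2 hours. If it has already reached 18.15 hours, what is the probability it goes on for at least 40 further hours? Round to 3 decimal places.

The rate is λ = 1/32.2 = 0.0310559 per hour.
By the memoryless property, P(X > 18.15+40 | X > 18.15) = P(X > 40).
P(X > 40) = e^(−1.2422) ≈ 0.289.

0.289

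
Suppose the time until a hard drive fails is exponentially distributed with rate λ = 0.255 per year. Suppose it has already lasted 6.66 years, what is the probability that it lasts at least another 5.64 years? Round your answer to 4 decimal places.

P(X > s+t | X > s) = e^(−λ(s+t))/e^(−λs) = e^(−λt), independent of s = 6.66.
P(X > 5.64) = e^(−1.4382) ≈ 0.2374.

0.2374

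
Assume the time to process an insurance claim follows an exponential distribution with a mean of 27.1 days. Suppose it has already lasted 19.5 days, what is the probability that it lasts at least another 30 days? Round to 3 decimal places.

0.331

The rate is λ = 1/27.1 = 0.0369004 per day.
The exponential is memoryless, so the remaining time is again Exp(λ): the condition X > 19.5 is irrelevant.
P(X > 30) = e^(−1.107) ≈ 0.331.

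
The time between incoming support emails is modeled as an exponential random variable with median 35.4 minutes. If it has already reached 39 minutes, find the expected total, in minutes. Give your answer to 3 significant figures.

90.1

For an exponential, median = ln(2)/λ, so λ = ln 2 / 35.4 = 0.0195804 per minute.
By memorylessness, E[X | X > 39] = 39 + 1/λ = 39 + 51.0714 = 90.0714 minutes.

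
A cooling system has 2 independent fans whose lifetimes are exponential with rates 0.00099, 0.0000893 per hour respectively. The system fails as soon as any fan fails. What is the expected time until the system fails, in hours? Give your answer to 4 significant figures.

The time to first failure is exponential with rate Σλ = 0.00099 + 0.0000893 = 0.0010793.
E[min] = 1/Σλ = 1/0.0010793 = 926.526 hours.

926.5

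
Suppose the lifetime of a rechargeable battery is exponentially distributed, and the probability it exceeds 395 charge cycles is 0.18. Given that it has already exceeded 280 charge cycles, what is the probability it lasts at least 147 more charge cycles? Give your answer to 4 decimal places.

0.5283

From e^(−λ·395) = 0.18, λ = −ln(0.18)/395 = 0.00434126.
Memoryless: P(X > 280+147 | X > 280) = P(X > 147) = e^(−0.00434126·147) ≈ 0.5283.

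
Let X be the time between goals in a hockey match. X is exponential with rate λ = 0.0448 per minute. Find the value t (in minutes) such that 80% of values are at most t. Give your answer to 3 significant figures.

Set 1 − e^(−λt) = 0.8, so t = −ln(0.2)/λ = 1.6094/0.0448 ≈ 35.925 minutes.

35.9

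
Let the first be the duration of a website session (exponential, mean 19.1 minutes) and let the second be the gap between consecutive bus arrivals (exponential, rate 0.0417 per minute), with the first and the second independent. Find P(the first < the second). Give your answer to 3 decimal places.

λ_1 = 1/19.1 = 0.052356, λ_2 = 0.0417.
For independent exponentials, P(the first < the second) = λ_1/(λ_1+λ_2) = 0.052356/0.094056 ≈ 0.557.

0.557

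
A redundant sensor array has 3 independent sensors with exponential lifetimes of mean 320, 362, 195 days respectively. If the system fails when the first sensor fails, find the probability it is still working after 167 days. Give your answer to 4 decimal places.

0.1589

The first failure time is exponential with rate Σλ_i = 1/320 + 1/362 + 1/195 = 0.0110156 per day.
P(min > 167) = e^(−0.0110156·167) = e^(−1.8396) ≈ 0.1589.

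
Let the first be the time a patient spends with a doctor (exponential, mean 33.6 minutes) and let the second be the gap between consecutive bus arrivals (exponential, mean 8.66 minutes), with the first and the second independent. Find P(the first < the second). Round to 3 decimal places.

0.205

λ_1 = 1/33.6 = 0.0297619, λ_2 = 1/8.66 = 0.115473.
For independent exponentials, P(the first < the second) = λ_1/(λ_1+λ_2) = 0.0297619/0.145235 ≈ 0.205.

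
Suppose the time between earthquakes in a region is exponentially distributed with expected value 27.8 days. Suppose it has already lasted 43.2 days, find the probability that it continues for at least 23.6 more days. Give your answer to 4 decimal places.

0.4279

The rate is λ = 1/27.8 = 0.0359712 per day.
P(X > s+t | X > s) = e^(−λ(s+t))/e^(−λs) = e^(−λt), independent of s = 43.2.
P(X > 23.6) = e^(−0.84892) ≈ 0.4279.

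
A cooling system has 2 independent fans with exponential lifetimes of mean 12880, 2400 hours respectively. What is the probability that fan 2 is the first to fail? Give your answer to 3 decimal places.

Rates: λ_i = 1/mean_i → 0.0000776398, 0.000416667; Σλ = 0.000494306.
P(fan 2 first) = λ_2/Σλ = 0.000416667/0.000494306 ≈ 0.843.

0.843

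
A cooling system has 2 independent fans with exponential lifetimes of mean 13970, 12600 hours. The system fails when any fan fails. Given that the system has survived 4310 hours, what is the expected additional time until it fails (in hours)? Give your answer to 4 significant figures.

6625

First-failure rate Σλ = 1/13970 + 1/12600 = 0.000150947.
By memorylessness the expected residual is 1/Σλ = 6624.84 hours, regardless of the 4310 already elapsed.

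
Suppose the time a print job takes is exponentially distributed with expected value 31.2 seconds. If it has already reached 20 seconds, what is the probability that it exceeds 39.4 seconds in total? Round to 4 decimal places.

The rate is λ = 1/31.2 = 0.0320513 per second.
P(X > s+t | X > s) = e^(−λ(s+t))/e^(−λs) = e^(−λt), independent of s = 20.
P(X > 19.4) = e^(−0.62179) ≈ 0.5370.

0.5370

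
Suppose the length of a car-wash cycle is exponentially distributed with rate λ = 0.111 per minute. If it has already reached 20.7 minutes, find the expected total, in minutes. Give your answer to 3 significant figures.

29.7

By memorylessness, E[X | X > 20.7] = 20.7 + 1/λ = 20.7 + 9.00901 = 29.709 minutes.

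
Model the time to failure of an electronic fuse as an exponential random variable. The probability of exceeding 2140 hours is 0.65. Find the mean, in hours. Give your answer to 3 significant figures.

e^(−λ·2140) = 0.65 ⇒ λ = −ln(0.65)/2140 = 0.0002013.
Mean = 1/λ = 4967.7 hours.

4970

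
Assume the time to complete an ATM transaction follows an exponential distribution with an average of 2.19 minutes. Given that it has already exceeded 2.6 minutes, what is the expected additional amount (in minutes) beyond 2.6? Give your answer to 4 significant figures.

2.190

The rate is λ = 1/2.19 = 0.456621 per minute.
By memorylessness, the remaining amount past any threshold is again Exp(λ) with mean 1/λ = 2.19 minutes.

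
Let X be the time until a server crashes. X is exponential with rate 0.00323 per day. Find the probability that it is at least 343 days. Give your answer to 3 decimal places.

0.330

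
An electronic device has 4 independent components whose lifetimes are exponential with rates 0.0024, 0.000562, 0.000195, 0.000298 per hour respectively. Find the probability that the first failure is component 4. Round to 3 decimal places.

0.086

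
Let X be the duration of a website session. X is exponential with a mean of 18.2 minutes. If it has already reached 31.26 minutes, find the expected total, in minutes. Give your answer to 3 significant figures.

The rate is λ = 1/18.2 = 0.0549451 per minute.
By memorylessness, E[X | X > 31.26] = 31.26 + 1/λ = 31.26 + 18.2 = 49.46 minutes.

49.5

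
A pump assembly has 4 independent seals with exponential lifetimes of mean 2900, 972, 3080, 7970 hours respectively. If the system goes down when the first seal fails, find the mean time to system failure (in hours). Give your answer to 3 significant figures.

The first failure time is exponential with rate Σλ_i = 1/2900 + 1/972 + 1/3080 + 1/7970 = 0.00182378 per hour.
E[min] = 1/Σλ = 1/0.00182378 = 548.312 hours.

548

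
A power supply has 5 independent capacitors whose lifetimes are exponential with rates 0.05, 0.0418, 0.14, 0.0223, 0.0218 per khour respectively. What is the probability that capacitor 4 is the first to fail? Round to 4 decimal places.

0.0808

The time to first failure is exponential with rate Σλ = 0.05 + 0.0418 + 0.14 + 0.0223 + 0.0218 = 0.2759.
P(capacitor 4 first) = λ_4/Σλ = 0.0223/0.2759 ≈ 0.0808.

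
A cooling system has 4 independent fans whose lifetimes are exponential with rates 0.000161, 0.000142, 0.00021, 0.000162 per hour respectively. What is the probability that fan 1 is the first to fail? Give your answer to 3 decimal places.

The time to first failure is exponential with rate Σλ = 0.000161 + 0.000142 + 0.00021 + 0.000162 = 0.000675.
P(fan 1 first) = λ_1/Σλ = 0.000161/0.000675 ≈ 0.239.

0.239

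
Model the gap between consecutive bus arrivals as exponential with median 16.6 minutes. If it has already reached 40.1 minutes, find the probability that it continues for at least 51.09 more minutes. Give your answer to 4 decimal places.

For an exponential, median = ln(2)/λ, so λ = ln 2 / 16.6 = 0.0417559 per minute.
P(X > s+t | X > s) = e^(−λ(s+t))/e^(−λs) = e^(−λt), independent of s = 40.1.
P(X > 51.09) = e^(−2.1333) ≈ 0.1184.

0.1184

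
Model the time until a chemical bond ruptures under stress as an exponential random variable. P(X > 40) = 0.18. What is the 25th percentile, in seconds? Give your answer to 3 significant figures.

6.71

e^(−λ·40) = 0.18 ⇒ λ = −ln(0.18)/40 = 0.04287.
25th percentile: 1 − e^(−λt) = 0.25, t = −ln(0.75)/λ = 6.71057 seconds.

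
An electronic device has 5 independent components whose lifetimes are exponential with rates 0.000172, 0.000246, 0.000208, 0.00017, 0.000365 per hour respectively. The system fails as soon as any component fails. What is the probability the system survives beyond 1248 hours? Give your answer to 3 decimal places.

The time to first failure is exponential with rate Σλ = 0.000172 + 0.000246 + 0.000208 + 0.00017 + 0.000365 = 0.001161.
P(min > 1248) = e^(−0.001161·1248) = e^(−1.4489) ≈ 0.235.

0.235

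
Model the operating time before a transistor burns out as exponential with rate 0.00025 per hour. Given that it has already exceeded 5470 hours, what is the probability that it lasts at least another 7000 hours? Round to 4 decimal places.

0.1738

By the memoryless property, P(X > 5470+7000 | X > 5470) = P(X > 7000).
P(X > 7000) = e^(−1.75) ≈ 0.1738.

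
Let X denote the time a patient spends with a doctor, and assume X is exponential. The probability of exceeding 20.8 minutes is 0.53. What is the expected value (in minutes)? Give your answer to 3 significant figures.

32.8

e^(−λ·20.8) = 0.53 ⇒ λ = −ln(0.53)/20.8 = 0.030523.
Mean = 1/λ = 32.7622 minutes.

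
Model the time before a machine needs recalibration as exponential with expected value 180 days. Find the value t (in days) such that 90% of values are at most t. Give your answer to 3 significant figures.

414

The rate is λ = 1/180 = 0.00555556 per day.
Set 1 − e^(−λt) = 0.9, so t = −ln(0.1)/λ = 2.3026/0.00555556 ≈ 414.465 days.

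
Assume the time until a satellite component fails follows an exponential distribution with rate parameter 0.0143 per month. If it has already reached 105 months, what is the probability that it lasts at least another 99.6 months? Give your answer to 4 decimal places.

P(X > s+t | X > s) = e^(−λ(s+t))/e^(−λs) = e^(−λt), independent of s = 105.
P(X > 99.6) = e^(−1.4243) ≈ 0.2407.

0.2407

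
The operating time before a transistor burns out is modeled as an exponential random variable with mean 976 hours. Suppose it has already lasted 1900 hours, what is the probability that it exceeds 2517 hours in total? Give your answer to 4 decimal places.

The rate is λ = 1/976 = 0.00102459 per hour.
The exponential is memoryless, so the remaining time is again Exp(λ): the condition X > 1900 is irrelevant.
P(X > 617) = e^(−0.63217) ≈ 0.5314.

0.5314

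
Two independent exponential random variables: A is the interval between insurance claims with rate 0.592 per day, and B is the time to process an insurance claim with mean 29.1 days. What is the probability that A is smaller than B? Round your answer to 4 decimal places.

λ_1 = 0.592, λ_2 = 1/29.1 = 0.0343643.
For independent exponentials, P(A < B) = λ_1/(λ_1+λ_2) = 0.592/0.626364 ≈ 0.9451.

0.9451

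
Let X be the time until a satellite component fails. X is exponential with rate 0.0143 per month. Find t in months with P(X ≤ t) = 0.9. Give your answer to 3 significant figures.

Set 1 − e^(−λt) = 0.9, so t = −ln(0.1)/λ = 2.3026/0.0143 ≈ 161.02 months.

161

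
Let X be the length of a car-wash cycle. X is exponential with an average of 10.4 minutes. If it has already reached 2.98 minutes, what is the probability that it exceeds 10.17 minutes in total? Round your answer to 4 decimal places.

0.5009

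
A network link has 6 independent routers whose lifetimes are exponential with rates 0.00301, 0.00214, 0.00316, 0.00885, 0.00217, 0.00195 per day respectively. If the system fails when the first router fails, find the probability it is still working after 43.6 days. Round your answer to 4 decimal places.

0.3954

The time to first failure is exponential with rate Σλ = 0.00301 + 0.00214 + 0.00316 + 0.00885 + 0.00217 + 0.00195 = 0.02128.
P(min > 43.6) = e^(−0.02128·43.6) = e^(−0.92781) ≈ 0.3954.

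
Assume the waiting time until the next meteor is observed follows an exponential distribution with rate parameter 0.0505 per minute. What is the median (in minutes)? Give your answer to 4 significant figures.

13.73

Set 1 − e^(−λt) = 0.5, so t = −ln(0.5)/λ = 0.69315/0.0505 ≈ 13.7257 minutes.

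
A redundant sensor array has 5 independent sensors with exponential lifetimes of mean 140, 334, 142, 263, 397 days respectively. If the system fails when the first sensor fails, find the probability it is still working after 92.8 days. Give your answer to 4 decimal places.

The first failure time is exponential with rate Σλ_i = 1/140 + 1/334 + 1/142 + 1/263 + 1/397 = 0.0235003 per day.
P(min > 92.8) = e^(−0.0235003·92.8) = e^(−2.1808) ≈ 0.1129.

0.1129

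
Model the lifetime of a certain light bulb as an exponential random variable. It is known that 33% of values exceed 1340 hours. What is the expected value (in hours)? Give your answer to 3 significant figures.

e^(−λ·1340) = 0.33 ⇒ λ = −ln(0.33)/1340 = 0.00082736.
Mean = 1/λ = 1208.66 hours.

1210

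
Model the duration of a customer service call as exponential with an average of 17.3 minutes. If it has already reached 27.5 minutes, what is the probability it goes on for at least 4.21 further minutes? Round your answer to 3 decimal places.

0.784

The rate is λ = 1/17.3 = 0.0578035 per minute.
P(X > s+t | X > s) = e^(−λ(s+t))/e^(−λs) = e^(−λt), independent of s = 27.5.
P(X > 4.21) = e^(−0.24335) ≈ 0.784.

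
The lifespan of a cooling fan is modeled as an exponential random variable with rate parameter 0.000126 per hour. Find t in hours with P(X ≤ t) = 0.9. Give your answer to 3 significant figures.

Set 1 − e^(−λt) = 0.9, so t = −ln(0.1)/λ = 2.3026/0.000126 ≈ 18274.5 hours.

18300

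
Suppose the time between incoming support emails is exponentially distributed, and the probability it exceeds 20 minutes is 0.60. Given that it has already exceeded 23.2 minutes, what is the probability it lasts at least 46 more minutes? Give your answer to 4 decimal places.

0.3089

From e^(−λ·20) = 0.60, λ = −ln(0.60)/20 = 0.0255413.
Memoryless: P(X > 23.2+46 | X > 23.2) = P(X > 46) = e^(−0.0255413·46) ≈ 0.3089.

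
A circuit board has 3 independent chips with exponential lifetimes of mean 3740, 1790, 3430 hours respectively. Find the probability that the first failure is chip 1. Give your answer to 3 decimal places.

0.239

Rates: λ_i = 1/mean_i → 0.00026738, 0.000558659, 0.000291545; Σλ = 0.00111758.
P(chip 1 first) = λ_1/Σλ = 0.00026738/0.00111758 ≈ 0.239.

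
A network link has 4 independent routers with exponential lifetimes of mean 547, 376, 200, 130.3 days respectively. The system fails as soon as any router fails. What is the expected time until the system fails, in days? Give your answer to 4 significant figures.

58.27

The first failure time is exponential with rate Σλ_i = 1/547 + 1/376 + 1/200 + 1/130.3 = 0.0171623 per day.
E[min] = 1/Σλ = 1/0.0171623 = 58.2672 days.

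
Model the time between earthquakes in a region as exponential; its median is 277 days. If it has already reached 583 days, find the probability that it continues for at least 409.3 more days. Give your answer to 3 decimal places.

For an exponential, median = ln(2)/λ, so λ = ln 2 / 277 = 0.00250234 per day.
By the memoryless property, P(X > 583+409.3 | X > 583) = P(X > 409.3).
P(X > 409.3) = e^(−1.0242) ≈ 0.359.

0.359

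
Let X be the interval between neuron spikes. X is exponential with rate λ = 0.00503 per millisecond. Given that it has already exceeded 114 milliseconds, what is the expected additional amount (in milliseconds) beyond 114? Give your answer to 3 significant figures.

199

By memorylessness, the remaining amount past any threshold is again Exp(λ) with mean 1/λ = 198.807 milliseconds.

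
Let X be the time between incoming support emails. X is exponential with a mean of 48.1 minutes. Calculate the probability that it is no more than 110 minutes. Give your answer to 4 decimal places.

0.8984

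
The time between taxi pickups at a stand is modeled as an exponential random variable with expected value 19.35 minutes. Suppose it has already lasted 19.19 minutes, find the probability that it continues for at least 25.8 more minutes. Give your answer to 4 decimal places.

The rate is λ = 1/19.35 = 0.0516796 per minute.
By the memoryless property, P(X > 19.19+25.8 | X > 19.19) = P(X > 25.8).
P(X > 25.8) = e^(−1.3333) ≈ 0.2636.

0.2636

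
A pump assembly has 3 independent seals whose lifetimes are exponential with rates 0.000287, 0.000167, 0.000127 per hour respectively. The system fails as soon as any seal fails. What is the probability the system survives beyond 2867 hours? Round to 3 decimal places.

The time to first failure is exponential with rate Σλ = 0.000287 + 0.000167 + 0.000127 = 0.000581.
P(min > 2867) = e^(−0.000581·2867) = e^(−1.6657) ≈ 0.189.

0.189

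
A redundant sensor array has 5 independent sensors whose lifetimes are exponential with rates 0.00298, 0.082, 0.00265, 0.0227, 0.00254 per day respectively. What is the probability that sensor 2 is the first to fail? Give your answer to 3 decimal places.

0.726

The time to first failure is exponential with rate Σλ = 0.00298 + 0.082 + 0.00265 + 0.0227 + 0.00254 = 0.11287.
P(sensor 2 first) = λ_2/Σλ = 0.082/0.11287 ≈ 0.726.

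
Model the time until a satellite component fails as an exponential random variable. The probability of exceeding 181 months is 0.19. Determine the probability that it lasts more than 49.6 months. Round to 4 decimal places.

e^(−λ·181) = 0.19 ⇒ λ = −ln(0.19)/181 = 0.00917531.
P(X > 49.6) = e^(−0.00917531·49.6) = e^(−0.4551) ≈ 0.6344.

0.6344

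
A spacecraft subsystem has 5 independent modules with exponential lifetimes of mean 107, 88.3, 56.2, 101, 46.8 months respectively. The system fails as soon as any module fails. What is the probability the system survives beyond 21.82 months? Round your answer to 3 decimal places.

The first failure time is exponential with rate Σλ_i = 1/107 + 1/88.3 + 1/56.2 + 1/101 + 1/46.8 = 0.0697329 per month.
P(min > 21.82) = e^(−0.0697329·21.82) = e^(−1.5216) ≈ 0.218.

0.218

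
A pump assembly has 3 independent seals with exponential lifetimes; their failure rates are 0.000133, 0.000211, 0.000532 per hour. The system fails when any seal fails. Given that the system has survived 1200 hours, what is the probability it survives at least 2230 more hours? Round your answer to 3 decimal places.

0.142

Time to first failure ~ Exp(Σλ) with Σλ = 0.000876.
By memorylessness, P(T > 1200+2230 | T > 1200) = P(T > 2230) = e^(−0.000876·2230) ≈ 0.142.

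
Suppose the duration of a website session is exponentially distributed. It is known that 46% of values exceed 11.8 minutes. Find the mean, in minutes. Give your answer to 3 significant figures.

15.2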